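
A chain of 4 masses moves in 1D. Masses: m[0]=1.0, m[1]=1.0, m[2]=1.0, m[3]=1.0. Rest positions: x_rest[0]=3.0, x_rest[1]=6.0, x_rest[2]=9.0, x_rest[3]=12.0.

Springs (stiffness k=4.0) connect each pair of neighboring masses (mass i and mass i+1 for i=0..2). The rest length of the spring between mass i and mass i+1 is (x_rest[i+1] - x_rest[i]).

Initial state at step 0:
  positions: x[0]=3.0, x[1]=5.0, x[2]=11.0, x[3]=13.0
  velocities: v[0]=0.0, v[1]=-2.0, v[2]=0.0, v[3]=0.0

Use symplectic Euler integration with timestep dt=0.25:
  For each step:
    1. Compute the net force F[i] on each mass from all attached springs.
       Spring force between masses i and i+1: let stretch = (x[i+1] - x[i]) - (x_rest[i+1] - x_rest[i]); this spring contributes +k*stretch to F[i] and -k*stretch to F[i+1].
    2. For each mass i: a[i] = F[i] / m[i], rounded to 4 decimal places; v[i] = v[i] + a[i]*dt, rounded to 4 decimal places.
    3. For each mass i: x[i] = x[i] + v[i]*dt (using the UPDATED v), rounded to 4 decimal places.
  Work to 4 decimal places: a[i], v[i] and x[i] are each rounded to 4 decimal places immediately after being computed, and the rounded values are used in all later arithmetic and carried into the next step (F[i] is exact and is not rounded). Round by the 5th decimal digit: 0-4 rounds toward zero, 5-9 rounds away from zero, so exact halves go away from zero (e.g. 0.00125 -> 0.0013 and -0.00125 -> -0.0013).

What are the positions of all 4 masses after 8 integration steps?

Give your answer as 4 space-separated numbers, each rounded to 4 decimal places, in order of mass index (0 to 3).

Answer: 3.3111 6.1072 8.0745 10.5074

Derivation:
Step 0: x=[3.0000 5.0000 11.0000 13.0000] v=[0.0000 -2.0000 0.0000 0.0000]
Step 1: x=[2.7500 5.5000 10.0000 13.2500] v=[-1.0000 2.0000 -4.0000 1.0000]
Step 2: x=[2.4375 6.4375 8.6875 13.4375] v=[-1.2500 3.7500 -5.2500 0.7500]
Step 3: x=[2.3750 6.9375 8.0000 13.1875] v=[-0.2500 2.0000 -2.7500 -1.0000]
Step 4: x=[2.7031 6.5625 8.3438 12.3906] v=[1.3125 -1.5000 1.3750 -3.1875]
Step 5: x=[3.2461 5.6680 9.2539 11.3320] v=[2.1719 -3.5781 3.6405 -4.2343]
Step 6: x=[3.6446 5.0645 9.7871 10.5039] v=[1.5938 -2.4141 2.1327 -3.3124]
Step 7: x=[3.6480 5.2867 9.3188 10.2466] v=[0.0137 0.8886 -1.8731 -1.0292]
Step 8: x=[3.3111 6.1072 8.0745 10.5074] v=[-1.3476 3.2820 -4.9774 1.0430]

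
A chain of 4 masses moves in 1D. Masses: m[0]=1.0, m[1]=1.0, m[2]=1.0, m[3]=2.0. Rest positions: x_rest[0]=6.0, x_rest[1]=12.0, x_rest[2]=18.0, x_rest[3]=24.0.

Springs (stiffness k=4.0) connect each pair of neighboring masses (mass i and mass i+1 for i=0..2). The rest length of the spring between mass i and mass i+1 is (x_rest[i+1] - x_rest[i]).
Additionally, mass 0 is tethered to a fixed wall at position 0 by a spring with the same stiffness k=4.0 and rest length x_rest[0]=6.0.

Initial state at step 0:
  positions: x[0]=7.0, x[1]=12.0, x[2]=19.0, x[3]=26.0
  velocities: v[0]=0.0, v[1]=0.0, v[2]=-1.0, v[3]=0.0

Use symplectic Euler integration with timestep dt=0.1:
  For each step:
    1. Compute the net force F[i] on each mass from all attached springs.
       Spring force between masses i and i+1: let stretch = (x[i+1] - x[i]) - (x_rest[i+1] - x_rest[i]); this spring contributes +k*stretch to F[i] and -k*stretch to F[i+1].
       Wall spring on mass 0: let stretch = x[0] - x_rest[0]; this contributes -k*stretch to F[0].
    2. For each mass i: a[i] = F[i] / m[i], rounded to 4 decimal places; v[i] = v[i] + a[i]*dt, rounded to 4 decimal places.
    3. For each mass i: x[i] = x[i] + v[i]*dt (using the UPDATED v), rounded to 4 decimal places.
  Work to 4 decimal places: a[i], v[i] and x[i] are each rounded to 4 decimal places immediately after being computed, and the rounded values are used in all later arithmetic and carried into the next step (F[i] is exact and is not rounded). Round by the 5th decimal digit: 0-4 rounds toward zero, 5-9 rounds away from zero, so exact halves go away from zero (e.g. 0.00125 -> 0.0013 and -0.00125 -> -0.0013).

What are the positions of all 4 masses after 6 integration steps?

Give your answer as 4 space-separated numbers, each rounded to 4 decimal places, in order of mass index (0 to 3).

Step 0: x=[7.0000 12.0000 19.0000 26.0000] v=[0.0000 0.0000 -1.0000 0.0000]
Step 1: x=[6.9200 12.0800 18.9000 25.9800] v=[-0.8000 0.8000 -1.0000 -0.2000]
Step 2: x=[6.7696 12.2264 18.8104 25.9384] v=[-1.5040 1.4640 -0.8960 -0.4160]
Step 3: x=[6.5667 12.4179 18.7426 25.8742] v=[-2.0291 1.9149 -0.6784 -0.6416]
Step 4: x=[6.3352 12.6283 18.7070 25.7874] v=[-2.3153 2.1043 -0.3556 -0.8679]
Step 5: x=[6.1020 12.8302 18.7115 25.6790] v=[-2.3321 2.0185 0.0451 -1.0840]
Step 6: x=[5.8938 12.9982 18.7595 25.5513] v=[-2.0816 1.6797 0.4796 -1.2775]

Answer: 5.8938 12.9982 18.7595 25.5513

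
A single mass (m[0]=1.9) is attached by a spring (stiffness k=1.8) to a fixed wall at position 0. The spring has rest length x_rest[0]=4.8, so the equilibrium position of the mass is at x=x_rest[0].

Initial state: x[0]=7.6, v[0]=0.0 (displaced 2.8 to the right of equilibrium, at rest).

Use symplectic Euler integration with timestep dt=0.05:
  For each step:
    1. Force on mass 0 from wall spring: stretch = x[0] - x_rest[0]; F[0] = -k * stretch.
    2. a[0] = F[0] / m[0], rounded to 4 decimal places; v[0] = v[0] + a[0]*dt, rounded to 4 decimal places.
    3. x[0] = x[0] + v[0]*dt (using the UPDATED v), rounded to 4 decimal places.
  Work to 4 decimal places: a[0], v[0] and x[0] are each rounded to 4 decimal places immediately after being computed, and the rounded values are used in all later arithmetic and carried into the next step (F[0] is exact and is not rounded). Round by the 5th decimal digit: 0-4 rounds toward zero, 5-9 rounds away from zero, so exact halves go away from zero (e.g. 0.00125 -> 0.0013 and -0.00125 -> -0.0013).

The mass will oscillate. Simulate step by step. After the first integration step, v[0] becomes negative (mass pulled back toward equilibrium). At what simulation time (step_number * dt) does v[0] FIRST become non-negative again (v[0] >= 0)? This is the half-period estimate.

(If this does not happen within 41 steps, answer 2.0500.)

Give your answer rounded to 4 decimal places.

Answer: 2.0500

Derivation:
Step 0: x=[7.6000] v=[0.0000]
Step 1: x=[7.5934] v=[-0.1326]
Step 2: x=[7.5802] v=[-0.2649]
Step 3: x=[7.5604] v=[-0.3966]
Step 4: x=[7.5340] v=[-0.5274]
Step 5: x=[7.5012] v=[-0.6569]
Step 6: x=[7.4620] v=[-0.7849]
Step 7: x=[7.4165] v=[-0.9110]
Step 8: x=[7.3648] v=[-1.0349]
Step 9: x=[7.3070] v=[-1.1564]
Step 10: x=[7.2432] v=[-1.2752]
Step 11: x=[7.1737] v=[-1.3909]
Step 12: x=[7.0985] v=[-1.5033]
Step 13: x=[7.0179] v=[-1.6122]
Step 14: x=[6.9320] v=[-1.7173]
Step 15: x=[6.8411] v=[-1.8183]
Step 16: x=[6.7454] v=[-1.9150]
Step 17: x=[6.6450] v=[-2.0072]
Step 18: x=[6.5403] v=[-2.0946]
Step 19: x=[6.4315] v=[-2.1770]
Step 20: x=[6.3188] v=[-2.2543]
Step 21: x=[6.2025] v=[-2.3262]
Step 22: x=[6.0829] v=[-2.3926]
Step 23: x=[5.9602] v=[-2.4534]
Step 24: x=[5.8348] v=[-2.5084]
Step 25: x=[5.7069] v=[-2.5574]
Step 26: x=[5.5769] v=[-2.6004]
Step 27: x=[5.4450] v=[-2.6372]
Step 28: x=[5.3116] v=[-2.6678]
Step 29: x=[5.1770] v=[-2.6920]
Step 30: x=[5.0415] v=[-2.7099]
Step 31: x=[4.9054] v=[-2.7213]
Step 32: x=[4.7691] v=[-2.7263]
Step 33: x=[4.6329] v=[-2.7248]
Step 34: x=[4.4971] v=[-2.7169]
Step 35: x=[4.3620] v=[-2.7026]
Step 36: x=[4.2279] v=[-2.6819]
Step 37: x=[4.0952] v=[-2.6548]
Step 38: x=[3.9641] v=[-2.6214]
Step 39: x=[3.8350] v=[-2.5818]
Step 40: x=[3.7082] v=[-2.5361]
Step 41: x=[3.5840] v=[-2.4844]
v[0] did not become non-negative within 41 steps; using fallback time=2.0500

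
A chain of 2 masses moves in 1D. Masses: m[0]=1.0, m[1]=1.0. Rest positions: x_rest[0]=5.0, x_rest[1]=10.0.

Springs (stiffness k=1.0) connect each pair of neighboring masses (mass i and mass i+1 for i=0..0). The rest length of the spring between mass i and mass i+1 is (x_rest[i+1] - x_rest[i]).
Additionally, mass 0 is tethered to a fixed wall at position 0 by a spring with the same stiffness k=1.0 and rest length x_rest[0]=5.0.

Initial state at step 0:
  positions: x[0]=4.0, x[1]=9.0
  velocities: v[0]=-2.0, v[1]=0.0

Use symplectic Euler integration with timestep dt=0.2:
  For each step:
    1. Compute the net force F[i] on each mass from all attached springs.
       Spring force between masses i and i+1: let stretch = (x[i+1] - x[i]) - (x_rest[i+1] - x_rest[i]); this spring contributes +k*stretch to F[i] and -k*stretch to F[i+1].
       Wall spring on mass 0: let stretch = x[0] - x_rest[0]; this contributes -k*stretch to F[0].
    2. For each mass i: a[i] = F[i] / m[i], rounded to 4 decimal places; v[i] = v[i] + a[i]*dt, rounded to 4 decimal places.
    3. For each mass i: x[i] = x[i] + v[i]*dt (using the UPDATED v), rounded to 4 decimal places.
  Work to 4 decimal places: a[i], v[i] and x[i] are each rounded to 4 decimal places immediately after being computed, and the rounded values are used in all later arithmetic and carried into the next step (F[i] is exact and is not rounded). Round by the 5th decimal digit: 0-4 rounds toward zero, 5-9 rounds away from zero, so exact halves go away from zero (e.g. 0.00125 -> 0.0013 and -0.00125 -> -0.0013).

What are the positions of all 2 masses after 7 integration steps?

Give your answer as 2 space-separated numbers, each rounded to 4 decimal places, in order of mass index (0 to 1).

Step 0: x=[4.0000 9.0000] v=[-2.0000 0.0000]
Step 1: x=[3.6400 9.0000] v=[-1.8000 0.0000]
Step 2: x=[3.3488 8.9856] v=[-1.4560 -0.0720]
Step 3: x=[3.1491 8.9457] v=[-0.9984 -0.1994]
Step 4: x=[3.0553 8.8740] v=[-0.4689 -0.3587]
Step 5: x=[3.0721 8.7695] v=[0.0838 -0.5224]
Step 6: x=[3.1939 8.6371] v=[0.6089 -0.6619]
Step 7: x=[3.4057 8.4870] v=[1.0588 -0.7505]

Answer: 3.4057 8.4870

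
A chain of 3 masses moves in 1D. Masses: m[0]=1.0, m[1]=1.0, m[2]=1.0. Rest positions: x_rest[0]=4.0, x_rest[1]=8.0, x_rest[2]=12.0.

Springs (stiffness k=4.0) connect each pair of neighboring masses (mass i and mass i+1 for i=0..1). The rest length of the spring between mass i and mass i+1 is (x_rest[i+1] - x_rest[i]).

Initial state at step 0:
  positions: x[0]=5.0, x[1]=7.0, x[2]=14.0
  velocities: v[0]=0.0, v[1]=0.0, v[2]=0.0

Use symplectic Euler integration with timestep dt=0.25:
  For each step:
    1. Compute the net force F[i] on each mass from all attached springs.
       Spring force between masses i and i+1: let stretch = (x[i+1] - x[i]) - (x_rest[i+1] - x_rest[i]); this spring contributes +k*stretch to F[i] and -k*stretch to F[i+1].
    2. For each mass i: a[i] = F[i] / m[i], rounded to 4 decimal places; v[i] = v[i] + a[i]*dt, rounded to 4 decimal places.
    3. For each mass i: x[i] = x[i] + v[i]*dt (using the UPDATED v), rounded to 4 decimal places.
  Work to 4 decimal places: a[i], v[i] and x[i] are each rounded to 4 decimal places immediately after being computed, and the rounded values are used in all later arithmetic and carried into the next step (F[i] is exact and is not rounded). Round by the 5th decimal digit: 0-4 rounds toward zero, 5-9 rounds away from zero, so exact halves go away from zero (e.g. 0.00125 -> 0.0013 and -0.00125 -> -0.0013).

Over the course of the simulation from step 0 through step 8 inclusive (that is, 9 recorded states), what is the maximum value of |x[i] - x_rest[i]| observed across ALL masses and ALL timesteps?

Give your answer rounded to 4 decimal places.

Answer: 2.5156

Derivation:
Step 0: x=[5.0000 7.0000 14.0000] v=[0.0000 0.0000 0.0000]
Step 1: x=[4.5000 8.2500 13.2500] v=[-2.0000 5.0000 -3.0000]
Step 2: x=[3.9375 9.8125 12.2500] v=[-2.2500 6.2500 -4.0000]
Step 3: x=[3.8438 10.5156 11.6406] v=[-0.3750 2.8125 -2.4375]
Step 4: x=[4.4180 9.8320 11.7500] v=[2.2968 -2.7343 0.4375]
Step 5: x=[5.3457 8.2744 12.3799] v=[3.7108 -6.2303 2.5195]
Step 6: x=[6.0056 7.0110 12.9834] v=[2.6395 -5.0535 2.4140]
Step 7: x=[5.9168 6.9894 13.0938] v=[-0.3551 -0.0865 0.4416]
Step 8: x=[5.0962 8.2257 12.6781] v=[-3.2825 4.9453 -1.6628]
Max displacement = 2.5156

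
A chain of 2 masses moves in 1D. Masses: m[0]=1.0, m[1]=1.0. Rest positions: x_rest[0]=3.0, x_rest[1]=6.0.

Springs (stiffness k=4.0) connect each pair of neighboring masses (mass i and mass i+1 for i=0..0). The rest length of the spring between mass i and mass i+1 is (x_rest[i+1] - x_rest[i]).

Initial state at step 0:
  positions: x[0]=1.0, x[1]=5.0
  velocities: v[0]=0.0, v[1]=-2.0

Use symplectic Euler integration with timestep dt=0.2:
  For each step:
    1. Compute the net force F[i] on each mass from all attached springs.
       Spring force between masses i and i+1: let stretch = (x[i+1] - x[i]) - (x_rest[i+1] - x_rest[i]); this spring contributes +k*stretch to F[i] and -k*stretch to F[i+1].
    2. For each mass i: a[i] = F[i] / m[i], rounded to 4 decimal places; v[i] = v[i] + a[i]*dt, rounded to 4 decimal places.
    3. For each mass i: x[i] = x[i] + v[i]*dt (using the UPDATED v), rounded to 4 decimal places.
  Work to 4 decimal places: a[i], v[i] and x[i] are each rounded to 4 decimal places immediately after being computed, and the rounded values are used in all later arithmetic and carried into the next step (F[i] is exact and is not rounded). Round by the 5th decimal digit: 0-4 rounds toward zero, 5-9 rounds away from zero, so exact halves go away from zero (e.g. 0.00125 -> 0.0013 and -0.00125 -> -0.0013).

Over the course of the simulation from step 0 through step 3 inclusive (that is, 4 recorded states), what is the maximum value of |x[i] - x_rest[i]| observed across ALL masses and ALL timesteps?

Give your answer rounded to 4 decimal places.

Answer: 2.6849

Derivation:
Step 0: x=[1.0000 5.0000] v=[0.0000 -2.0000]
Step 1: x=[1.1600 4.4400] v=[0.8000 -2.8000]
Step 2: x=[1.3648 3.8352] v=[1.0240 -3.0240]
Step 3: x=[1.4849 3.3151] v=[0.6003 -2.6003]
Max displacement = 2.6849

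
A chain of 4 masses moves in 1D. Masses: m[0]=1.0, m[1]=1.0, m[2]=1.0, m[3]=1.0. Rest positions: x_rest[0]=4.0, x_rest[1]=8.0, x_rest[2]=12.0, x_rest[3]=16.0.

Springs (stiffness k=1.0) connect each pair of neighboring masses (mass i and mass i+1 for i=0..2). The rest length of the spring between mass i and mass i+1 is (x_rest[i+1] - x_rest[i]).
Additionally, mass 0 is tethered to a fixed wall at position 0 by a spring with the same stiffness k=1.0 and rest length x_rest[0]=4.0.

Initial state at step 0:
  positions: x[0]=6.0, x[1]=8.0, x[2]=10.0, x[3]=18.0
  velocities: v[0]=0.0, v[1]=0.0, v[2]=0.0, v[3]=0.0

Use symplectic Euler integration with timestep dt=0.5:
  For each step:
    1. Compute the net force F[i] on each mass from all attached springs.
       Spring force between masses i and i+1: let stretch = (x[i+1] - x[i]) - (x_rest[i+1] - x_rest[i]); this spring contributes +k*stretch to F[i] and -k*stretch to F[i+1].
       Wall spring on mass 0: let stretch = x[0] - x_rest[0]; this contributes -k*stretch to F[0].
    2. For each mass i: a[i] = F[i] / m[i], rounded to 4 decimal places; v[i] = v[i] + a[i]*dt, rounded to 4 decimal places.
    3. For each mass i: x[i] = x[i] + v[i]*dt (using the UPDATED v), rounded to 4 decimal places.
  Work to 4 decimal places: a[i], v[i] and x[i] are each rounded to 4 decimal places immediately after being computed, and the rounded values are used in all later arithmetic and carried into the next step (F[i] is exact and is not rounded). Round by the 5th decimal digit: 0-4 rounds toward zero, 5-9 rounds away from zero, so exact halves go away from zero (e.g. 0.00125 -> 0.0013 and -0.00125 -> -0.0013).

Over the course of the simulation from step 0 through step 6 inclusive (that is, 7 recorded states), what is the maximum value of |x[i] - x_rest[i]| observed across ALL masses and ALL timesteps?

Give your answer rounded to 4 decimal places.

Step 0: x=[6.0000 8.0000 10.0000 18.0000] v=[0.0000 0.0000 0.0000 0.0000]
Step 1: x=[5.0000 8.0000 11.5000 17.0000] v=[-2.0000 0.0000 3.0000 -2.0000]
Step 2: x=[3.5000 8.1250 13.5000 15.6250] v=[-3.0000 0.2500 4.0000 -2.7500]
Step 3: x=[2.2813 8.4375 14.6875 14.7188] v=[-2.4375 0.6250 2.3750 -1.8125]
Step 4: x=[2.0313 8.7735 14.3203 14.8048] v=[-0.5001 0.6719 -0.7344 0.1719]
Step 5: x=[2.9590 8.8106 12.6875 15.7697] v=[1.8554 0.0742 -3.2656 1.9297]
Step 6: x=[4.6099 8.3540 10.8560 16.9640] v=[3.3017 -0.9132 -3.6630 2.3886]
Max displacement = 2.6875

Answer: 2.6875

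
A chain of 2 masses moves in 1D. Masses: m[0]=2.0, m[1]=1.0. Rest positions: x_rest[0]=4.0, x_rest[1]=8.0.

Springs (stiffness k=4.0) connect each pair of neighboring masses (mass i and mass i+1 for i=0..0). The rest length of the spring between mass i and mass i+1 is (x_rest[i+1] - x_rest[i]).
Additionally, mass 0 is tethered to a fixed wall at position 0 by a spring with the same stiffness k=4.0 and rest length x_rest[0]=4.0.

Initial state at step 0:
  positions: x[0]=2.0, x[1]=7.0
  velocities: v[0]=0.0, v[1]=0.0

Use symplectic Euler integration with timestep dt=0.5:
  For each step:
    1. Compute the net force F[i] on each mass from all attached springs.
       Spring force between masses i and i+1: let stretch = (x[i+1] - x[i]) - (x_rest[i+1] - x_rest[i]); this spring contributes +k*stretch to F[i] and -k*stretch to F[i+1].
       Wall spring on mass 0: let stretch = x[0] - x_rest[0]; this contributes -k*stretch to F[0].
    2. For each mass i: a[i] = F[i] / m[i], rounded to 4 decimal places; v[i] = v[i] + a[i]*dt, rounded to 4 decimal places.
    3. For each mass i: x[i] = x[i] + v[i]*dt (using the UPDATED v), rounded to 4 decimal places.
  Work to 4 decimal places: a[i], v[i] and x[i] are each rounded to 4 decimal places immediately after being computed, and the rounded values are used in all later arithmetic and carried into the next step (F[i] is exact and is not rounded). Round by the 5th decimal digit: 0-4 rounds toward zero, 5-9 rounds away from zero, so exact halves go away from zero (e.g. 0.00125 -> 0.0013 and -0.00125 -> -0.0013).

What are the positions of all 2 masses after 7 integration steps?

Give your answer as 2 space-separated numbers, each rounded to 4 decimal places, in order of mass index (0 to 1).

Step 0: x=[2.0000 7.0000] v=[0.0000 0.0000]
Step 1: x=[3.5000 6.0000] v=[3.0000 -2.0000]
Step 2: x=[4.5000 6.5000] v=[2.0000 1.0000]
Step 3: x=[4.2500 9.0000] v=[-0.5000 5.0000]
Step 4: x=[4.2500 10.7500] v=[0.0000 3.5000]
Step 5: x=[5.3750 10.0000] v=[2.2500 -1.5000]
Step 6: x=[6.1250 8.6250] v=[1.5000 -2.7500]
Step 7: x=[5.0625 8.7500] v=[-2.1250 0.2500]

Answer: 5.0625 8.7500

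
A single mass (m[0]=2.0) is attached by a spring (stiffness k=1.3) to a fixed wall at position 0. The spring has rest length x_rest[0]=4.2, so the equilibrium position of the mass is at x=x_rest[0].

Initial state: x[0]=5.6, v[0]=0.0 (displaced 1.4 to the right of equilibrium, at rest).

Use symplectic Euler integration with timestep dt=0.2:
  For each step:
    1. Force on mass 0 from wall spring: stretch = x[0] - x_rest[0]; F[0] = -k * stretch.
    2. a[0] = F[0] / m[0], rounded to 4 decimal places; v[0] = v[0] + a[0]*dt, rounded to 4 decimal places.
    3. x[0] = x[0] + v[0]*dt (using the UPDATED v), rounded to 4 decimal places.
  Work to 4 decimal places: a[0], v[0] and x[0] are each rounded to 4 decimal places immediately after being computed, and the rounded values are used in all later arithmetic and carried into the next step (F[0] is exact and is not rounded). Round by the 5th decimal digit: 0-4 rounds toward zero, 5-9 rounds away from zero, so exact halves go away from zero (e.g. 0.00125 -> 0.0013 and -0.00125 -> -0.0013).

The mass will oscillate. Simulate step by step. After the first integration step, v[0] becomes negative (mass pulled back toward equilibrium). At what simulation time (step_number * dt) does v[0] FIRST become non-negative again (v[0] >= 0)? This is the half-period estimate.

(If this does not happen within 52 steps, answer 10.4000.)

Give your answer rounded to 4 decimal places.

Step 0: x=[5.6000] v=[0.0000]
Step 1: x=[5.5636] v=[-0.1820]
Step 2: x=[5.4917] v=[-0.3593]
Step 3: x=[5.3863] v=[-0.5272]
Step 4: x=[5.2500] v=[-0.6814]
Step 5: x=[5.0864] v=[-0.8179]
Step 6: x=[4.8998] v=[-0.9331]
Step 7: x=[4.6950] v=[-1.0241]
Step 8: x=[4.4773] v=[-1.0885]
Step 9: x=[4.2524] v=[-1.1245]
Step 10: x=[4.0261] v=[-1.1313]
Step 11: x=[3.8044] v=[-1.1087]
Step 12: x=[3.5929] v=[-1.0573]
Step 13: x=[3.3972] v=[-0.9784]
Step 14: x=[3.2224] v=[-0.8740]
Step 15: x=[3.0730] v=[-0.7469]
Step 16: x=[2.9529] v=[-0.6004]
Step 17: x=[2.8652] v=[-0.4383]
Step 18: x=[2.8122] v=[-0.2648]
Step 19: x=[2.7953] v=[-0.0844]
Step 20: x=[2.8149] v=[0.0982]
First v>=0 after going negative at step 20, time=4.0000

Answer: 4.0000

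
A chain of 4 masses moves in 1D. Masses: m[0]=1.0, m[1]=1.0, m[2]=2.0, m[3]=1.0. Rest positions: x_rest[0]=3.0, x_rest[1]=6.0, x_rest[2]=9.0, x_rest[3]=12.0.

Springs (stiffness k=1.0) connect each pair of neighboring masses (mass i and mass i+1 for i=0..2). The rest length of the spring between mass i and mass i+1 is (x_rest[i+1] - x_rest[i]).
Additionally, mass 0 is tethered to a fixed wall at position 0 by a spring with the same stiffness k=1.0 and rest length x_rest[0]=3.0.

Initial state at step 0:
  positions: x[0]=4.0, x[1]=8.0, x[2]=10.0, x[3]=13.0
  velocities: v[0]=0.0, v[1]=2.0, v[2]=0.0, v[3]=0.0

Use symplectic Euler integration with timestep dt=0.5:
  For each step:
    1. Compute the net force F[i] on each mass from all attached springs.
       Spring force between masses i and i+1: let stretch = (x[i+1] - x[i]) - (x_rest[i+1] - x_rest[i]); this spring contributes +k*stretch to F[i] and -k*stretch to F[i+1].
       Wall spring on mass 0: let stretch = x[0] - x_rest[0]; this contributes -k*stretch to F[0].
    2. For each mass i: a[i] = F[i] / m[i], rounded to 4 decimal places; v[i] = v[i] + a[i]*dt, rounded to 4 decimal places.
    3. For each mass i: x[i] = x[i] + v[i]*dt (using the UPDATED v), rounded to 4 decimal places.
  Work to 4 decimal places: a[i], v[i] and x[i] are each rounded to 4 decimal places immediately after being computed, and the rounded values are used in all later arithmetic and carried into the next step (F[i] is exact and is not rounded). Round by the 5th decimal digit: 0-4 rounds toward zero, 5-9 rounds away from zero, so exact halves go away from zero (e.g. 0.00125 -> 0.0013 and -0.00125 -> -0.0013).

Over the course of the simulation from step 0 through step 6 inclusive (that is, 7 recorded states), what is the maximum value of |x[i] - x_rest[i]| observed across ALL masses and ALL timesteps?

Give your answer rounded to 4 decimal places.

Step 0: x=[4.0000 8.0000 10.0000 13.0000] v=[0.0000 2.0000 0.0000 0.0000]
Step 1: x=[4.0000 8.5000 10.1250 13.0000] v=[0.0000 1.0000 0.2500 0.0000]
Step 2: x=[4.1250 8.2813 10.4063 13.0313] v=[0.2500 -0.4375 0.5625 0.0625]
Step 3: x=[4.2579 7.5547 10.7501 13.1563] v=[0.2657 -1.4532 0.6875 0.2500]
Step 4: x=[4.1505 6.8028 10.9952 13.4298] v=[-0.2149 -1.5039 0.4902 0.5469]
Step 5: x=[3.6685 6.4359 11.0206 13.8446] v=[-0.9640 -0.7339 0.0508 0.8296]
Step 6: x=[2.9612 6.5233 10.8259 14.3034] v=[-1.4146 0.1748 -0.3894 0.9176]
Max displacement = 2.5000

Answer: 2.5000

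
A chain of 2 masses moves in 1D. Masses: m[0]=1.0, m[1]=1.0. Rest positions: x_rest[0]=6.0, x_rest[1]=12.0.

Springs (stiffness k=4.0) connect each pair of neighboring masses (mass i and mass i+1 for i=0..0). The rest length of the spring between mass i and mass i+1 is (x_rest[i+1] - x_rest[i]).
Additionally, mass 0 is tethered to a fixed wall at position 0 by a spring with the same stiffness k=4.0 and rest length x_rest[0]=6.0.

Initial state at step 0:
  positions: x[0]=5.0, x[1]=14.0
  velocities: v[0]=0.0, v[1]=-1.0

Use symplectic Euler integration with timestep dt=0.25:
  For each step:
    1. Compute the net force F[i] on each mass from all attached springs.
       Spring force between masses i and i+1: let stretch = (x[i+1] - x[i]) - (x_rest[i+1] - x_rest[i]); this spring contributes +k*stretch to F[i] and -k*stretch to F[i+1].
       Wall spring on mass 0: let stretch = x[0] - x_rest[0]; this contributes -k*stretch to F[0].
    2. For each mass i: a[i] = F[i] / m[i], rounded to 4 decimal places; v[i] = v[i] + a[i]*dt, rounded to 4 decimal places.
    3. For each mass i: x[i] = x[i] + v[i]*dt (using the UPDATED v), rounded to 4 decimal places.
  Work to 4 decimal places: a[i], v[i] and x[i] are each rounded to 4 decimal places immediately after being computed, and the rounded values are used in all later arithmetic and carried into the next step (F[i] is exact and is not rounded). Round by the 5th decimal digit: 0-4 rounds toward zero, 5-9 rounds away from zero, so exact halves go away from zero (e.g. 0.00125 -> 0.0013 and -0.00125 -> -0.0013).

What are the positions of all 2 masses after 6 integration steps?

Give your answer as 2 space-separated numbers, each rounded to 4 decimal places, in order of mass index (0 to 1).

Step 0: x=[5.0000 14.0000] v=[0.0000 -1.0000]
Step 1: x=[6.0000 13.0000] v=[4.0000 -4.0000]
Step 2: x=[7.2500 11.7500] v=[5.0000 -5.0000]
Step 3: x=[7.8125 10.8750] v=[2.2500 -3.5000]
Step 4: x=[7.1875 10.7344] v=[-2.5000 -0.5625]
Step 5: x=[5.6524 11.2071] v=[-6.1406 1.8906]
Step 6: x=[4.0928 11.7911] v=[-6.2383 2.3359]

Answer: 4.0928 11.7911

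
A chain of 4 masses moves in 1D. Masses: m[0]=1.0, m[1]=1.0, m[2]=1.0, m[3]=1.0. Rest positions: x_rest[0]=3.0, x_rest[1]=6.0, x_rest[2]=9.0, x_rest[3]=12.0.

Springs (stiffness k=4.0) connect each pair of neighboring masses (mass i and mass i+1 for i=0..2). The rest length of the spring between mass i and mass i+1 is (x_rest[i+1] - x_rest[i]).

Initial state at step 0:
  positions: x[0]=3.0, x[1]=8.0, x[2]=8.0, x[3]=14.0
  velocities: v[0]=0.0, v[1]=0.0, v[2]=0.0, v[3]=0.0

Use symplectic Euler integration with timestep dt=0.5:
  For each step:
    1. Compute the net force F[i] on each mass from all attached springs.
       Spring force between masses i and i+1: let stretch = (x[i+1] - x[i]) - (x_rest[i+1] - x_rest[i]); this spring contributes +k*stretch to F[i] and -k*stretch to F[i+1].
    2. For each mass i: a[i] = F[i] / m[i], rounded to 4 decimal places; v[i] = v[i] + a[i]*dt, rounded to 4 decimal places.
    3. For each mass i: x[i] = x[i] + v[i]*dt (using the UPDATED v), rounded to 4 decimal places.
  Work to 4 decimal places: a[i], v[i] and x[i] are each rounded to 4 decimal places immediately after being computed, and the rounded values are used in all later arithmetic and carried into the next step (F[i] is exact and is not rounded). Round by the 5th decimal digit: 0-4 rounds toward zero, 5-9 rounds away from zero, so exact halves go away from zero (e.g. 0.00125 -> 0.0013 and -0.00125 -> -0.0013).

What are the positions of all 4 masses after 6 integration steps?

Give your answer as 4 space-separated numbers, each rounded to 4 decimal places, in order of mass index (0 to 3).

Answer: 5.0000 3.0000 14.0000 11.0000

Derivation:
Step 0: x=[3.0000 8.0000 8.0000 14.0000] v=[0.0000 0.0000 0.0000 0.0000]
Step 1: x=[5.0000 3.0000 14.0000 11.0000] v=[4.0000 -10.0000 12.0000 -6.0000]
Step 2: x=[2.0000 11.0000 6.0000 14.0000] v=[-6.0000 16.0000 -16.0000 6.0000]
Step 3: x=[5.0000 5.0000 11.0000 12.0000] v=[6.0000 -12.0000 10.0000 -4.0000]
Step 4: x=[5.0000 5.0000 11.0000 12.0000] v=[0.0000 0.0000 0.0000 0.0000]
Step 5: x=[2.0000 11.0000 6.0000 14.0000] v=[-6.0000 12.0000 -10.0000 4.0000]
Step 6: x=[5.0000 3.0000 14.0000 11.0000] v=[6.0000 -16.0000 16.0000 -6.0000]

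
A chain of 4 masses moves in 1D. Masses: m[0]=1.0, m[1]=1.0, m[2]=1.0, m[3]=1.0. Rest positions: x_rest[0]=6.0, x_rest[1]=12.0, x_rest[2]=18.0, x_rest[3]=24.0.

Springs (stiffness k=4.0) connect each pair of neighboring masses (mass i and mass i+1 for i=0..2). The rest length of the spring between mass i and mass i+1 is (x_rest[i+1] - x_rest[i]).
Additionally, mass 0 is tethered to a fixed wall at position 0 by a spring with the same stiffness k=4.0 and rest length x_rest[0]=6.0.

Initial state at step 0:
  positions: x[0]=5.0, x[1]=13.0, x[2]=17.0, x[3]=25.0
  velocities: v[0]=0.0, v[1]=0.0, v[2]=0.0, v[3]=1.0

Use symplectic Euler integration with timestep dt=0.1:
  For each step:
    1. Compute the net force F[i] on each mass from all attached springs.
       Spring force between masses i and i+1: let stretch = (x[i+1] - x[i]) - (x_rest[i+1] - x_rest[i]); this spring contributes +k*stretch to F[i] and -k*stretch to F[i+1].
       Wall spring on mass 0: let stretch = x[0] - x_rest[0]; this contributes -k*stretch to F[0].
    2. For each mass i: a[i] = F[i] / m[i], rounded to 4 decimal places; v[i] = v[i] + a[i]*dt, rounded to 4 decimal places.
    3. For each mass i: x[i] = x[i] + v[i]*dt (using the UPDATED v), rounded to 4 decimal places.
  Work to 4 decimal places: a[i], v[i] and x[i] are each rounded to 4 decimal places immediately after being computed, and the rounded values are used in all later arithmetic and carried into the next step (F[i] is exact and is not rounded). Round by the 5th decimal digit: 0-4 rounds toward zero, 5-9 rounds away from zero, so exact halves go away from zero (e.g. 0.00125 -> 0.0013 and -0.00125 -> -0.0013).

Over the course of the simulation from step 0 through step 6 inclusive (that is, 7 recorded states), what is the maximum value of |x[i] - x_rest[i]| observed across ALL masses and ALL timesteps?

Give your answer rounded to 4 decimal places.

Step 0: x=[5.0000 13.0000 17.0000 25.0000] v=[0.0000 0.0000 0.0000 1.0000]
Step 1: x=[5.1200 12.8400 17.1600 25.0200] v=[1.2000 -1.6000 1.6000 0.2000]
Step 2: x=[5.3440 12.5440 17.4616 24.9656] v=[2.2400 -2.9600 3.0160 -0.5440]
Step 3: x=[5.6422 12.1567 17.8667 24.8510] v=[2.9824 -3.8730 4.0506 -1.1456]
Step 4: x=[5.9753 11.7372 18.3227 24.6971] v=[3.3313 -4.1948 4.5603 -1.5393]
Step 5: x=[6.2999 11.3507 18.7703 24.5282] v=[3.2459 -3.8654 4.4759 -1.6891]
Step 6: x=[6.5745 11.0589 19.1514 24.3690] v=[2.7463 -2.9179 3.8112 -1.5923]
Max displacement = 1.1514

Answer: 1.1514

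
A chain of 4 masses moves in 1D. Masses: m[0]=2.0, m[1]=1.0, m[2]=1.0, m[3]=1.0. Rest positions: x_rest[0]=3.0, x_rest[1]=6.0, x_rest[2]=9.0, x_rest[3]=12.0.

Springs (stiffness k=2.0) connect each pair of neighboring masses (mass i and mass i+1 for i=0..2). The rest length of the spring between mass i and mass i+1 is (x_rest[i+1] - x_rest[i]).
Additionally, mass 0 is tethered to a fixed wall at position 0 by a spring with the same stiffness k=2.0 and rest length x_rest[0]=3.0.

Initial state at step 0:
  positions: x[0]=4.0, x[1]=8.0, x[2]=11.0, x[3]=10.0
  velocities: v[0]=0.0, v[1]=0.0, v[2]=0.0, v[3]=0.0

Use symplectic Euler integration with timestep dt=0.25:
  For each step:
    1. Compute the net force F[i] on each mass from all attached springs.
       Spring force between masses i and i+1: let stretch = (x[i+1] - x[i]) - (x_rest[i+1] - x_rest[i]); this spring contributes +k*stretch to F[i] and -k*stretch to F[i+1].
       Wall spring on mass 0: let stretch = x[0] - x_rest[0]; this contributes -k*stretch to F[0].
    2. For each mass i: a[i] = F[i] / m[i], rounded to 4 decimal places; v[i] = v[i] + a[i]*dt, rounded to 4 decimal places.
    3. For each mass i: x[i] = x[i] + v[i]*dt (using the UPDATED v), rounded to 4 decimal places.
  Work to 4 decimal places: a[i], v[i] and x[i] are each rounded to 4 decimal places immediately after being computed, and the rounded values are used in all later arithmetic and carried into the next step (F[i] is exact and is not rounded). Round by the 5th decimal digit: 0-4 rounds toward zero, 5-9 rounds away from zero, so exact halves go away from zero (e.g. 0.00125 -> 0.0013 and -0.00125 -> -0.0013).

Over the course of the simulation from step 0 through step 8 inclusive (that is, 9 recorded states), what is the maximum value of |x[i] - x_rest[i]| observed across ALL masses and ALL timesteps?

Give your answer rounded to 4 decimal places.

Step 0: x=[4.0000 8.0000 11.0000 10.0000] v=[0.0000 0.0000 0.0000 0.0000]
Step 1: x=[4.0000 7.8750 10.5000 10.5000] v=[0.0000 -0.5000 -2.0000 2.0000]
Step 2: x=[3.9922 7.5938 9.6719 11.3750] v=[-0.0313 -1.1250 -3.3125 3.5000]
Step 3: x=[3.9600 7.1221 8.7969 12.4121] v=[-0.1290 -1.8868 -3.5000 4.1485]
Step 4: x=[3.8779 6.4645 8.1645 13.3723] v=[-0.3285 -2.6305 -2.5298 3.8409]
Step 5: x=[3.7151 5.6961 7.9705 14.0566] v=[-0.6513 -3.0738 -0.7759 2.7370]
Step 6: x=[3.4439 4.9643 8.2530 14.3551] v=[-1.0848 -2.9271 1.1300 1.1940]
Step 7: x=[3.0525 4.4536 8.8872 14.2658] v=[-1.5657 -2.0430 2.5367 -0.3571]
Step 8: x=[2.5579 4.3219 9.6395 13.8792] v=[-1.9786 -0.5268 3.0092 -1.5464]
Max displacement = 2.3551

Answer: 2.3551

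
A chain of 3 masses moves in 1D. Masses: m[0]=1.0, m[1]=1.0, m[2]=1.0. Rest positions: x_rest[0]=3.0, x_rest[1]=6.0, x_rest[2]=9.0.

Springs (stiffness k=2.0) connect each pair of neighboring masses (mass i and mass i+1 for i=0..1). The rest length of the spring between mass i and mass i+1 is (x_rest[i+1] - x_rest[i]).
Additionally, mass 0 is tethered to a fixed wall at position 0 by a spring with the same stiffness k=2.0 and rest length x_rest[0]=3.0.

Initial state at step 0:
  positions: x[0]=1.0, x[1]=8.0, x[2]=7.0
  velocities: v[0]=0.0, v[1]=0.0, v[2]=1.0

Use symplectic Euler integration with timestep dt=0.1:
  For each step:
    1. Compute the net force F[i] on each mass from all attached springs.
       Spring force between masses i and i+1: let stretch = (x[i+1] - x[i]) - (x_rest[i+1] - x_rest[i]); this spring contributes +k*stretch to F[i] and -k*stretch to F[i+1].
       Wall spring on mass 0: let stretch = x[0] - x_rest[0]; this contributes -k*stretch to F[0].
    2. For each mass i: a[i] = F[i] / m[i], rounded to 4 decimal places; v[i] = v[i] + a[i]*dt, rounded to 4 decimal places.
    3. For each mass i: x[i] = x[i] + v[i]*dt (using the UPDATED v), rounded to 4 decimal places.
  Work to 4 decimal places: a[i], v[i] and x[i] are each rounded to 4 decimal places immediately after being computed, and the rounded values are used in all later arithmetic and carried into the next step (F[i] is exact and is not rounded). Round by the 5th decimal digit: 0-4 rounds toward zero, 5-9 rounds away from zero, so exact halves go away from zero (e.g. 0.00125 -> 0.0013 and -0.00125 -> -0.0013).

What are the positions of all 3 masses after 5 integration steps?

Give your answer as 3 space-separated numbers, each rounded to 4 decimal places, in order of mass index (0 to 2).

Step 0: x=[1.0000 8.0000 7.0000] v=[0.0000 0.0000 1.0000]
Step 1: x=[1.1200 7.8400 7.1800] v=[1.2000 -1.6000 1.8000]
Step 2: x=[1.3520 7.5324 7.4332] v=[2.3200 -3.0760 2.5320]
Step 3: x=[1.6806 7.0992 7.7484] v=[3.2857 -4.3319 3.1518]
Step 4: x=[2.0839 6.5706 8.1106] v=[4.0333 -5.2858 3.6220]
Step 5: x=[2.5353 5.9831 8.5020] v=[4.5139 -5.8751 3.9140]

Answer: 2.5353 5.9831 8.5020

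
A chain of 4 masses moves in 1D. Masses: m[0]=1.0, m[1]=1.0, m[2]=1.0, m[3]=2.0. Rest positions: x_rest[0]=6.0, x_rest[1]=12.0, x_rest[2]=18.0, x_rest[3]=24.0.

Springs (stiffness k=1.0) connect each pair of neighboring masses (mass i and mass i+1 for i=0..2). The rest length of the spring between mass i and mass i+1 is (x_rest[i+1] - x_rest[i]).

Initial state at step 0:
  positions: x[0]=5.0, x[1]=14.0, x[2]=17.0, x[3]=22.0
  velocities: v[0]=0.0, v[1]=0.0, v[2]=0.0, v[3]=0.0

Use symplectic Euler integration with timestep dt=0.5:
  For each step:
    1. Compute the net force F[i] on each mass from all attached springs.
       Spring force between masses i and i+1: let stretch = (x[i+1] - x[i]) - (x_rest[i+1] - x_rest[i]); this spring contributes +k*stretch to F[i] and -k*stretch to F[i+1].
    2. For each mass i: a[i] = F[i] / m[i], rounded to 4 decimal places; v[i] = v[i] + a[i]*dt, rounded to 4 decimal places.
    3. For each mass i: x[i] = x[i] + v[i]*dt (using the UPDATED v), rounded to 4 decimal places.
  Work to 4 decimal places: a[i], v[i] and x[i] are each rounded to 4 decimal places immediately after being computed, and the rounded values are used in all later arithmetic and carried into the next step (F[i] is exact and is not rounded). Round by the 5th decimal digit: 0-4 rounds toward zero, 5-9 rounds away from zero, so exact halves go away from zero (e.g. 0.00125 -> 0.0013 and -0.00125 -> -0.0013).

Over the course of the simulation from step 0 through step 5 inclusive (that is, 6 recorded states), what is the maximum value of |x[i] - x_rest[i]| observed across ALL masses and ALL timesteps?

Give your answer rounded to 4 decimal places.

Step 0: x=[5.0000 14.0000 17.0000 22.0000] v=[0.0000 0.0000 0.0000 0.0000]
Step 1: x=[5.7500 12.5000 17.5000 22.1250] v=[1.5000 -3.0000 1.0000 0.2500]
Step 2: x=[6.6875 10.5625 17.9063 22.4219] v=[1.8750 -3.8750 0.8125 0.5938]
Step 3: x=[7.0938 9.4922 17.6055 22.9044] v=[0.8125 -2.1406 -0.6016 0.9649]
Step 4: x=[6.5997 9.8507 16.6011 23.4745] v=[-0.9883 0.7169 -2.0088 1.1402]
Step 5: x=[5.4183 11.0840 15.6275 23.9355] v=[-2.3628 2.4666 -1.9473 0.9219]
Max displacement = 2.5078

Answer: 2.5078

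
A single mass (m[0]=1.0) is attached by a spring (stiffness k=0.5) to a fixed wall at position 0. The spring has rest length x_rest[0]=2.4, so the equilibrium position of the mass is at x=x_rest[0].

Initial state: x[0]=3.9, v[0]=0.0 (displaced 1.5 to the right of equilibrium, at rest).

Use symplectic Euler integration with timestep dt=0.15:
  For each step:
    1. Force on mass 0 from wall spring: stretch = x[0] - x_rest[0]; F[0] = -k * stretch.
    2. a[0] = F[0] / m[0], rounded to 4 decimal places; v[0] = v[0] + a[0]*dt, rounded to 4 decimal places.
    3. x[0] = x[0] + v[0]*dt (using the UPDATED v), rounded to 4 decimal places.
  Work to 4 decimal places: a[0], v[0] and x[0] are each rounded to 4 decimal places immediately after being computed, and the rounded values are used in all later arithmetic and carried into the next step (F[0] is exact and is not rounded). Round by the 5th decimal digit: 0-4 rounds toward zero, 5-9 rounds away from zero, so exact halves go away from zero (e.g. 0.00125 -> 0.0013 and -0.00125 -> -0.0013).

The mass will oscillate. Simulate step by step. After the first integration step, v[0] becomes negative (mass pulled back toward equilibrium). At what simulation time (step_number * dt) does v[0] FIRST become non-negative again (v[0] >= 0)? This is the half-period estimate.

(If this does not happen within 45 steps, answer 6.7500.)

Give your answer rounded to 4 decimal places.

Answer: 4.5000

Derivation:
Step 0: x=[3.9000] v=[0.0000]
Step 1: x=[3.8831] v=[-0.1125]
Step 2: x=[3.8495] v=[-0.2237]
Step 3: x=[3.7996] v=[-0.3324]
Step 4: x=[3.7340] v=[-0.4374]
Step 5: x=[3.6534] v=[-0.5375]
Step 6: x=[3.5587] v=[-0.6315]
Step 7: x=[3.4509] v=[-0.7184]
Step 8: x=[3.3313] v=[-0.7972]
Step 9: x=[3.2012] v=[-0.8671]
Step 10: x=[3.0621] v=[-0.9272]
Step 11: x=[2.9156] v=[-0.9769]
Step 12: x=[2.7633] v=[-1.0156]
Step 13: x=[2.6069] v=[-1.0429]
Step 14: x=[2.4481] v=[-1.0584]
Step 15: x=[2.2888] v=[-1.0620]
Step 16: x=[2.1307] v=[-1.0537]
Step 17: x=[1.9757] v=[-1.0335]
Step 18: x=[1.8254] v=[-1.0017]
Step 19: x=[1.6816] v=[-0.9586]
Step 20: x=[1.5459] v=[-0.9047]
Step 21: x=[1.4198] v=[-0.8406]
Step 22: x=[1.3047] v=[-0.7671]
Step 23: x=[1.2020] v=[-0.6849]
Step 24: x=[1.1127] v=[-0.5951]
Step 25: x=[1.0379] v=[-0.4985]
Step 26: x=[0.9785] v=[-0.3963]
Step 27: x=[0.9350] v=[-0.2897]
Step 28: x=[0.9080] v=[-0.1798]
Step 29: x=[0.8978] v=[-0.0679]
Step 30: x=[0.9045] v=[0.0448]
First v>=0 after going negative at step 30, time=4.5000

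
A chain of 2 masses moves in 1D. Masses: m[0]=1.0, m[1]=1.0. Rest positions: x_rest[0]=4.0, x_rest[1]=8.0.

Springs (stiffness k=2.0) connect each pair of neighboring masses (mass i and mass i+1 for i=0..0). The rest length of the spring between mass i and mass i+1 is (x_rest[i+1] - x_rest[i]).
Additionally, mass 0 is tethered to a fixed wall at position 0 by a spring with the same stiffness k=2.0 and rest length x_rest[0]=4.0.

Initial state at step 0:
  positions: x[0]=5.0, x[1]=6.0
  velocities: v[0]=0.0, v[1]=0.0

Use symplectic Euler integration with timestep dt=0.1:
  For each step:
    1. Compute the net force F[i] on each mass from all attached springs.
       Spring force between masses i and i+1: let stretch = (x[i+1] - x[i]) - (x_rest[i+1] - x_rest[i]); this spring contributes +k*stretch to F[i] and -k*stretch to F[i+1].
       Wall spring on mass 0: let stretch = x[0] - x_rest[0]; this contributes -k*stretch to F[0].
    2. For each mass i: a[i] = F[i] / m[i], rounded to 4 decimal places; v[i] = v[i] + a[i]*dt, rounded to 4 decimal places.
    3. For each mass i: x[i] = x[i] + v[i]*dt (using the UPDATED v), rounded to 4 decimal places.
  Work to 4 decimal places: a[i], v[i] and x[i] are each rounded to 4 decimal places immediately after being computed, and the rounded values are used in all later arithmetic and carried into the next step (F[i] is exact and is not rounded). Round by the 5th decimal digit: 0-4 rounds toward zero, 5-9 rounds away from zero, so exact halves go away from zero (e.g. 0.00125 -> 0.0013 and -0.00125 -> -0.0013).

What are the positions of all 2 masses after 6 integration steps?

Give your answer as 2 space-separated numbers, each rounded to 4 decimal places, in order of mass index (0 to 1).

Answer: 3.6090 7.0758

Derivation:
Step 0: x=[5.0000 6.0000] v=[0.0000 0.0000]
Step 1: x=[4.9200 6.0600] v=[-0.8000 0.6000]
Step 2: x=[4.7644 6.1772] v=[-1.5560 1.1720]
Step 3: x=[4.5418 6.3461] v=[-2.2263 1.6894]
Step 4: x=[4.2644 6.5590] v=[-2.7738 2.1285]
Step 5: x=[3.9476 6.8060] v=[-3.1678 2.4696]
Step 6: x=[3.6090 7.0758] v=[-3.3856 2.6979]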